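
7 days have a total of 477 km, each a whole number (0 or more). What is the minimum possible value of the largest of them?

If every one of the 7 were at most 68, the total would be at most 7 × 68 = 476 < 477.
Equality holds with 1 value of 69 and 6 values of 68.

69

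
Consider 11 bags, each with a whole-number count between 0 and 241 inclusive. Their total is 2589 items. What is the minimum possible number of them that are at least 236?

1

Suppose at most 11 − j of them reach 236; then j values are ≤ 235 and the rest ≤ 241.
The total is then ≤ 235·j + 241·(11 − j) = 2651 − 6j. For this to be ≥ 2589 we need j ≤ 10, so at least 11 − 10 = 1 must reach 236.
Exactly 1 works: 1 value at 241 and 10 at 235 total 2591; lower one of the high values by 2 (still ≥ 236) to hit 2589.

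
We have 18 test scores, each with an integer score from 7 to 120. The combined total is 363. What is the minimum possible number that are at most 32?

If only k of them are at most 32, the other 18 − k are at least 33, so the total is at least (18 − k)·33 + k·7.
This is ≤ 363, so (18 − k)·33 + 7k ≤ 363, which gives k ≥ 9.
Exactly 9 works: 9 values at 7 and 9 at 33 total 360; raise one of the low values by 3 (still ≤ 32) to hit 363.

9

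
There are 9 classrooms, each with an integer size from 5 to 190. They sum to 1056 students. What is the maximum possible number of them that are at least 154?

Suppose k of them are at least 154. Those contribute at least 154 each and the other 9 − k at least 5 each.
So the total is at least 154k + 5(9 − k) = 45 + 149k. This must be ≤ 1056, giving k ≤ 6.
k = 6 is achieved by 6 values at 154 and 3 at 5, total 939; add 117 to one value (staying below 154) to reach 1056.

6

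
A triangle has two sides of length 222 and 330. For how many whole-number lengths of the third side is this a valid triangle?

443

The triangle inequality gives |222 − 330| < c < 222 + 330, i.e. 108 < c < 552.
So c can be any integer from 109 to 551: 443 values.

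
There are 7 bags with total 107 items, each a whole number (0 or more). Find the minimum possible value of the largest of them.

The 7 values sum to 107, so their maximum is at least ⌈107/7⌉ = 16.
Equality holds with 2 values of 16 and 5 values of 15.

16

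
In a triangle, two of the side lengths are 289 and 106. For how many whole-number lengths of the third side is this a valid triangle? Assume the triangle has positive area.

211

The triangle inequality gives |289 − 106| < c < 289 + 106, i.e. 183 < c < 395.
So c can be any integer from 184 to 394: 211 values.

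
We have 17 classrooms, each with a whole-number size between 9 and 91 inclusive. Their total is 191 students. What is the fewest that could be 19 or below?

14

If only k of them are at most 19, the other 17 − k are at least 20, so the total is at least (17 − k)·20 + k·9.
This is ≤ 191, so (17 − k)·20 + 9k ≤ 191, which gives k ≥ 14.
Exactly 14 works: 14 values at 9 and 3 at 20 total 186; raise one of the low values by 5 (still ≤ 19) to hit 191.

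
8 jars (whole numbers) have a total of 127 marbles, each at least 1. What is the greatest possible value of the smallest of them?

15

The 8 values sum to 127, so their minimum is at most ⌊127/8⌋ = 15.
Achievable: 1 of them at 15 and 7 at 16 total 127.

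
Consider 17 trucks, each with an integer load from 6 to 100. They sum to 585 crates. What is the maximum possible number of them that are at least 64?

8

With k values at 64 or above and the rest at least 6, the sum is at least 102 + 58k.
Since the sum is 585, we need 58k ≤ 483, i.e. k ≤ 8.
k = 8 is achieved by 8 values at 64 and 9 at 6, total 566; add 19 to one value (staying below 64) to reach 585.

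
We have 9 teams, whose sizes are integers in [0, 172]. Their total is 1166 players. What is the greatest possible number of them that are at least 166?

7

Suppose k of them are at least 166. Those contribute at least 166 each and the other 9 − k at least 0 each.
So the total is at least 166k + 0(9 − k) = 0 + 166k. This must be ≤ 1166, giving k ≤ 7.
k = 7 is achieved by 7 values at 166 and 2 at 0, total 1162; add 4 to one value (staying below 166) to reach 1166.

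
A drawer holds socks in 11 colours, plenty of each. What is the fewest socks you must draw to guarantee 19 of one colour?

You could draw 18 of every colour without reaching 19 of any — 198 in all.
One more forces 19 of some colour, so 198 + 1 = 199.

199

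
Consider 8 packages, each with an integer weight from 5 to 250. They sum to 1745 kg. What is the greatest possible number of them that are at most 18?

Suppose k of them are at most 18. Those contribute at most 18 each and the rest at most 250 each.
So the total is at most 18k + 250(8 − k) = 2000 − 232k. This must still be ≥ 1745, so k ≤ 1.
k = 1 is achieved by 1 value at 18 and 7 at 250, total 1768; lower one of the 250's by 23 (still > 18) to reach 1745.

1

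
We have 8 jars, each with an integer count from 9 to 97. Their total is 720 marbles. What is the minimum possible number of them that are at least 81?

5

Suppose at most 8 − j of them reach 81; then j values are ≤ 80 and the rest ≤ 97.
The total is then ≤ 80·j + 97·(8 − j) = 776 − 17j. For this to be ≥ 720 we need j ≤ 3, so at least 8 − 3 = 5 must reach 81.
Exactly 5 works: 5 values at 97 and 3 at 80 total 725; lower one of the high values by 5 (still ≥ 81) to hit 720.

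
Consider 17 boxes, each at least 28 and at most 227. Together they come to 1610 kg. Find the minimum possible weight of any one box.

28

Minimizing one value means maximizing the remaining 16.
The other 16 can take up 16 × 227 = 3632 ≥ 1610 − 28, so one box can sit at its floor of 28.
Achievable: one at 28 and the other 16 totalling 1582, which fits since 16 × 28 ≤ 1582 ≤ 16 × 227.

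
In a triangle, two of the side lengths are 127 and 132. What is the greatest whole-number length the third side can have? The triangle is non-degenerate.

258

The third side must be less than 127 + 132 = 259.
The largest integer below 259 is 258.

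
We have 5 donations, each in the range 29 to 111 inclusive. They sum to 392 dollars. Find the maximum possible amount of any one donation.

Maximizing one value means minimizing the remaining 4.
The other 4 contribute at least 4 × 29 = 116, leaving at most 392 − 116 = 276.
But each donation is capped at 111, so the maximum is 111.
Achievable: one at 111 and the other 4 totalling 281, which fits since 4 × 29 ≤ 281 ≤ 4 × 111.

111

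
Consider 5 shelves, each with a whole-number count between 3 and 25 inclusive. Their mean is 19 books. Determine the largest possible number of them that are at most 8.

The total is 5 × 19 = 95.
Suppose k of them are at most 8. Those contribute at most 8 each and the rest at most 25 each.
So the total is at most 8k + 25(5 − k) = 125 − 17k. This must still be ≥ 95, so k ≤ 1.
k = 1 is achieved by 1 value at 8 and 4 at 25, total 108; lower one of the 25's by 13 (still > 8) to reach 95.

1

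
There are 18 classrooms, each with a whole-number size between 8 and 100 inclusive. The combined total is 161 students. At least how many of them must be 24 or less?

If only k of them are at most 24, the other 18 − k are at least 25, so the total is at least (18 − k)·25 + k·8.
This is ≤ 161, so (18 − k)·25 + 8k ≤ 161, which gives k ≥ 17.
Exactly 17 works: 17 values at 8 and 1 at 25 total 161.

17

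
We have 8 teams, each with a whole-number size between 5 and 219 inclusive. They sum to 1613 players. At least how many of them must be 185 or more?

If only k of them are at least 185, the other 8 − k are at most 184, so the total is at most k·219 + (8 − k)·184.
This must reach 1613, so k·219 + (8 − k)·184 ≥ 1613, giving k ≥ 5.
Exactly 5 works: 5 values at 219 and 3 at 184 total 1647; lower one of the high values by 34 (still ≥ 185) to hit 1613.

5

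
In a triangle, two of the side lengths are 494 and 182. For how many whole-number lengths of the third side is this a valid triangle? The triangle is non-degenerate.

363

The triangle inequality gives |494 − 182| < c < 494 + 182, i.e. 312 < c < 676.
So c can be any integer from 313 to 675: 363 values.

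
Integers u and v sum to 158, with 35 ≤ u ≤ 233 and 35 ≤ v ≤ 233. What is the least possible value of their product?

Since u + v is fixed, pushing one of them to its bound minimizes the product.
The extreme feasible split is u = 35, v = 123, giving uv = 4305.

4305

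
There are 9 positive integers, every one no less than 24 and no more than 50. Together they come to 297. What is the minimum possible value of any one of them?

Minimizing one value means maximizing the remaining 8.
The other 8 can take up 8 × 50 = 400 ≥ 297 − 24, so one integer can sit at its floor of 24.
Achievable: one at 24 and the other 8 totalling 273, which fits since 8 × 24 ≤ 273 ≤ 8 × 50.

24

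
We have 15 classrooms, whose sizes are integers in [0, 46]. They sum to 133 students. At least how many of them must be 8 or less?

1

Each value above 8 is at least 9, contributing at least 9 − 0 = 9 above the floor 0.
The sum exceeds the floor total 0 by 133, so at most ⌊133/9⌋ = 14 exceed 8, and at least 1 are ≤ 8.
Exactly 1 works: 1 value at 0 and 14 at 9 total 126; raise one of the low values by 7 (still ≤ 8) to hit 133.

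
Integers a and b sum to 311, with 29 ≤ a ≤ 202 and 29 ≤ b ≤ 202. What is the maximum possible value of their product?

For a fixed sum, the product ab is largest when a and b are as close as possible.
Taking a = 155 and b = 156 (both in [29, 202]) gives ab = 24180.

24180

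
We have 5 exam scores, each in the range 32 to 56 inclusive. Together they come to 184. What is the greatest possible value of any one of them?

Maximizing one value means minimizing the remaining 4.
The other 4 contribute at least 4 × 32 = 128, leaving at most 184 − 128 = 56.
Since 56 ≤ 56, this is achievable: one at 56 and 4 at 32.

56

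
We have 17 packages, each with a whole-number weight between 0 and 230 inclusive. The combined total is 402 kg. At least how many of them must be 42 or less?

Let j be the number exceeding 42. Then the total is ≥ 43·j + 0·(17 − j) = 0 + 43j.
So 43j ≤ 402 and j ≤ 9; hence at least 17 − 9 = 8 are ≤ 42.
Exactly 8 works: 8 values at 0 and 9 at 43 total 387; raise one of the low values by 15 (still ≤ 42) to hit 402.

8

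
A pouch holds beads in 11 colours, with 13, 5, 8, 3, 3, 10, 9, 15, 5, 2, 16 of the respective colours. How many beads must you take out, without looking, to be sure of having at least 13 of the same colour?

In the worst case you take as many as possible of each colour without reaching 13: 12 + 5 + 8 + 3 + 3 + 10 + 9 + 12 + 5 + 2 + 12 = 81.
The next one must give 13 of some colour, so 81 + 1 = 82.

82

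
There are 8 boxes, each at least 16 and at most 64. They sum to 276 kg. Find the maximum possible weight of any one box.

64

To make one box as large as possible, make the other 7 as small as possible.
The other 7 contribute at least 7 × 16 = 112, leaving at most 276 − 112 = 164.
But each box is capped at 64, so the maximum is 64.
Achievable: one at 64 and the other 7 totalling 212, which fits since 7 × 16 ≤ 212 ≤ 7 × 64.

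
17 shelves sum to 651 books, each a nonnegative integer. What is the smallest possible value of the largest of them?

The 17 values sum to 651, so their maximum is at least ⌈651/17⌉ = 39.
Achievable: 5 of them at 39 and 12 at 38 total 651.

39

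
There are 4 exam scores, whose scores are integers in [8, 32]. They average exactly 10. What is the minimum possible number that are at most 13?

The total is 4 × 10 = 40.
Let j be the number exceeding 13. Then the total is ≥ 14·j + 8·(4 − j) = 32 + 6j.
So 6j ≤ 8 and j ≤ 1; hence at least 4 − 1 = 3 are ≤ 13.
Exactly 3 works: 3 values at 8 and 1 at 14 total 38; raise one of the low values by 2 (still ≤ 13) to hit 40.

3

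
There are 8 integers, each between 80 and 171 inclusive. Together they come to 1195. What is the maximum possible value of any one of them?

To make one integer as large as possible, make the other 7 as small as possible.
The other 7 contribute at least 7 × 80 = 560, leaving at most 1195 − 560 = 635.
But each integer is capped at 171, so the maximum is 171.
Achievable: one at 171 and the other 7 totalling 1024, which fits since 7 × 80 ≤ 1024 ≤ 7 × 171.

171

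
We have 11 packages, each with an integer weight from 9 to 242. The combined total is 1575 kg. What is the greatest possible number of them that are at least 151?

Suppose k of them are at least 151. Those contribute at least 151 each and the other 11 − k at least 9 each.
So the total is at least 151k + 9(11 − k) = 99 + 142k. This must be ≤ 1575, giving k ≤ 10.
k = 10 is achieved by 10 values at 151 and 1 at 9, total 1519; add 56 to one value (staying below 151) to reach 1575.

10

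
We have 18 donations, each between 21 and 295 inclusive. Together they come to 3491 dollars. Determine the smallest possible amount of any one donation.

To make one donation as small as possible, make the other 17 as large as possible.
The other 17 can take up 17 × 295 = 5015 ≥ 3491 − 21, so one donation can sit at its floor of 21.
Achievable: one at 21 and the other 17 totalling 3470, which fits since 17 × 21 ≤ 3470 ≤ 17 × 295.

21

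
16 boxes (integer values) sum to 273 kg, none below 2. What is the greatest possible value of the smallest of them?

17

If every one of the 16 were at least 18, the total would be at least 16 × 18 = 288 > 273.
Taking 15 copies of 17 and 1 copy of 18 gives exactly 273, so 17 is attained.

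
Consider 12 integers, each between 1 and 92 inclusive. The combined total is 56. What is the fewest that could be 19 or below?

10

If only k of them are at most 19, the other 12 − k are at least 20, so the total is at least (12 − k)·20 + k·1.
This is ≤ 56, so (12 − k)·20 + 1k ≤ 56, which gives k ≥ 10.
Exactly 10 works: 10 values at 1 and 2 at 20 total 50; raise one of the low values by 6 (still ≤ 19) to hit 56.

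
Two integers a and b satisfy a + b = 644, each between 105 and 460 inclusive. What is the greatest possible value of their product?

103684

ab = a(644 − a) is maximized when a is as near 644/2 as the bounds allow.
Taking a = 322 and b = 322 (both in [105, 460]) gives ab = 103684.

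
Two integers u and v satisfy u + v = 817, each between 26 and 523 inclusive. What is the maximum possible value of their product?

166872

uv = u(817 − u) is maximized when u is as near 817/2 as the bounds allow.
Taking u = 408 and v = 409 (both in [26, 523]) gives uv = 166872.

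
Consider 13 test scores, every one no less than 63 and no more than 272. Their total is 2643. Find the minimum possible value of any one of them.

Minimizing one value means maximizing the remaining 12.
The other 12 can take up 12 × 272 = 3264 ≥ 2643 − 63, so one score can sit at its floor of 63.
Achievable: one at 63 and the other 12 totalling 2580, which fits since 12 × 63 ≤ 2580 ≤ 12 × 272.

63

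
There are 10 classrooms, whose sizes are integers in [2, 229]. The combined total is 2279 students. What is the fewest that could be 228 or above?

Suppose at most 10 − j of them reach 228; then j values are ≤ 227 and the rest ≤ 229.
The total is then ≤ 227·j + 229·(10 − j) = 2290 − 2j. For this to be ≥ 2279 we need j ≤ 5, so at least 10 − 5 = 5 must reach 228.
Exactly 5 works: 5 values at 229 and 5 at 227 total 2280; lower one of the high values by 1 (still ≥ 228) to hit 2279.

5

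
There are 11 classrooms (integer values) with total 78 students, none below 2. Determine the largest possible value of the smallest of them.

If every one of the 11 were at least 8, the total would be at least 11 × 8 = 88 > 78.
Achievable: 10 of them at 7 and 1 at 8 total 78.

7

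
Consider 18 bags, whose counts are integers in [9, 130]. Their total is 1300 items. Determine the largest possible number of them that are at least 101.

12

If k of the values are ≥ 101, the total is ≥ 101k + 9(18 − k).
Setting 101k + 9(18 − k) ≤ 1300 gives 92k ≤ 1138, so k ≤ 12.
k = 12 is achieved by 12 values at 101 and 6 at 9, total 1266; add 34 to one value (staying below 101) to reach 1300.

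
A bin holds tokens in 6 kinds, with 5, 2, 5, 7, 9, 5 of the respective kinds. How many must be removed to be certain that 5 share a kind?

In the worst case you take as many as possible of each kind without reaching 5: 4 + 2 + 4 + 4 + 4 + 4 = 22.
The next one must give 5 of some kind, so 22 + 1 = 23.

23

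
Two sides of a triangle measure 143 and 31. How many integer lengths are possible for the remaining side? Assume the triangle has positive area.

The triangle inequality gives |143 − 31| < c < 143 + 31, i.e. 112 < c < 174.
So c can be any integer from 113 to 173: 61 values.

61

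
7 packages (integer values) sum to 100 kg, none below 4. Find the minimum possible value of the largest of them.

15

If every one of the 7 were at most 14, the total would be at most 7 × 14 = 98 < 100.
Taking 5 copies of 14 and 2 copies of 15 gives exactly 100, so 15 is attained.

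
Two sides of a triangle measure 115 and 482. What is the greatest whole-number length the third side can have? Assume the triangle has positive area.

The third side must be less than 115 + 482 = 597.
The largest integer below 597 is 596.

596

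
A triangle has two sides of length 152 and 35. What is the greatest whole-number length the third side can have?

186

The third side must be less than 152 + 35 = 187.
The largest integer below 187 is 186.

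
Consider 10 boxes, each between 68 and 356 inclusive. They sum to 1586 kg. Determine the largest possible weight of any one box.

356

Maximizing one value means minimizing the remaining 9.
The other 9 contribute at least 9 × 68 = 612, leaving at most 1586 − 612 = 974.
But each box is capped at 356, so the maximum is 356.
Achievable: one at 356 and the other 9 totalling 1230, which fits since 9 × 68 ≤ 1230 ≤ 9 × 356.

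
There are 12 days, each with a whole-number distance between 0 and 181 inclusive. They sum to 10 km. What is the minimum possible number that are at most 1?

7

Let j be the number exceeding 1. Then the total is ≥ 2·j + 0·(12 − j) = 0 + 2j.
So 2j ≤ 10 and j ≤ 5; hence at least 12 − 5 = 7 are ≤ 1.
Exactly 7 works: 7 values at 0 and 5 at 2 total 10.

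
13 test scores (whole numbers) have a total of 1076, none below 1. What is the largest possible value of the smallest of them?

82

The average is 1076/13 < 83, so some value is ≤ 82.
Achievable: 3 of them at 82 and 10 at 83 total 1076.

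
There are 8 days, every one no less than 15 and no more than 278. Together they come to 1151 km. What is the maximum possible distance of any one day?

Maximizing one value means minimizing the remaining 7.
The other 7 contribute at least 7 × 15 = 105, leaving at most 1151 − 105 = 1046.
But each day is capped at 278, so the maximum is 278.
Achievable: one at 278 and the other 7 totalling 873, which fits since 7 × 15 ≤ 873 ≤ 7 × 278.

278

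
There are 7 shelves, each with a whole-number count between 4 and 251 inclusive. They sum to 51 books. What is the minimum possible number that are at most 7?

2

If only k of them are at most 7, the other 7 − k are at least 8, so the total is at least (7 − k)·8 + k·4.
This is ≤ 51, so (7 − k)·8 + 4k ≤ 51, which gives k ≥ 2.
Exactly 2 works: 2 values at 4 and 5 at 8 total 48; raise one of the low values by 3 (still ≤ 7) to hit 51.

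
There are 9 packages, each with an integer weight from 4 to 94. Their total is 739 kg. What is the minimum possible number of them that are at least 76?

4

Each value short of 76 is at most 75, costing at least 94 − 75 = 19 against the maximum total of 846.
We can afford to lose at most 846 − 739 = 107, so at most ⌊107/19⌋ = 5 fall short, and at least 4 are ≥ 76.
Exactly 4 works: 4 values at 94 and 5 at 75 total 751; lower one of the high values by 12 (still ≥ 76) to hit 739.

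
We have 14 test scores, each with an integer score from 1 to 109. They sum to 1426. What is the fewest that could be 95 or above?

8

Suppose at most 14 − j of them reach 95; then j values are ≤ 94 and the rest ≤ 109.
The total is then ≤ 94·j + 109·(14 − j) = 1526 − 15j. For this to be ≥ 1426 we need j ≤ 6, so at least 14 − 6 = 8 must reach 95.
Exactly 8 works: 8 values at 109 and 6 at 94 total 1436; lower one of the high values by 10 (still ≥ 95) to hit 1426.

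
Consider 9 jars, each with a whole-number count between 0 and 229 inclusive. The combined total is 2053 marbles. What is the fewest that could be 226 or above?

Each value short of 226 is at most 225, costing at least 229 − 225 = 4 against the maximum total of 2061.
We can afford to lose at most 2061 − 2053 = 8, so at most ⌊8/4⌋ = 2 fall short, and at least 7 are ≥ 226.
Exactly 7 works: 7 values at 229 and 2 at 225 total 2053.

7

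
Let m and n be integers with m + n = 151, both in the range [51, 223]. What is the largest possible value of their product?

5700

With m + n fixed, mn peaks when the two are closest together.
Taking m = 75 and n = 76 (both in [51, 223]) gives mn = 5700.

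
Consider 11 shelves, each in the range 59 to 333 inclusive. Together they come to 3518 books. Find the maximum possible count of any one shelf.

333

To make one shelf as large as possible, make the other 10 as small as possible.
The other 10 contribute at least 10 × 59 = 590, leaving at most 3518 − 590 = 2928.
But each shelf is capped at 333, so the maximum is 333.
Achievable: one at 333 and the other 10 totalling 3185, which fits since 10 × 59 ≤ 3185 ≤ 10 × 333.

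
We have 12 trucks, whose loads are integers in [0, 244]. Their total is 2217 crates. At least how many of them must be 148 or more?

If only k of them are at least 148, the other 12 − k are at most 147, so the total is at most k·244 + (12 − k)·147.
This must reach 2217, so k·244 + (12 − k)·147 ≥ 2217, giving k ≥ 5.
Exactly 5 works: 5 values at 244 and 7 at 147 total 2249; lower one of the high values by 32 (still ≥ 148) to hit 2217.

5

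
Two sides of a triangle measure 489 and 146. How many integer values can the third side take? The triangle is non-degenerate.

291

The triangle inequality gives |489 − 146| < c < 489 + 146, i.e. 343 < c < 635.
So c can be any integer from 344 to 634: 291 values.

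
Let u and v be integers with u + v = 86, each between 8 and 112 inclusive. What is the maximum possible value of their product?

1849

With u + v fixed, uv peaks when the two are closest together.
Taking u = 43 and v = 43 (both in [8, 112]) gives uv = 1849.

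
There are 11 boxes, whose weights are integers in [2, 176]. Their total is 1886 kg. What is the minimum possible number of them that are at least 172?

Suppose at most 11 − j of them reach 172; then j values are ≤ 171 and the rest ≤ 176.
The total is then ≤ 171·j + 176·(11 − j) = 1936 − 5j. For this to be ≥ 1886 we need j ≤ 10, so at least 11 − 10 = 1 must reach 172.
Exactly 1 works: 1 value at 176 and 10 at 171 total 1886.

1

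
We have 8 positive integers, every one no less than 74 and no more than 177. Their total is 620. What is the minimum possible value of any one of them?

74

To make one integer as small as possible, make the other 7 as large as possible.
The other 7 can take up 7 × 177 = 1239 ≥ 620 − 74, so one integer can sit at its floor of 74.
Achievable: one at 74 and the other 7 totalling 546, which fits since 7 × 74 ≤ 546 ≤ 7 × 177.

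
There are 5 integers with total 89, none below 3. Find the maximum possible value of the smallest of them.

17

The average is 89/5 < 18, so some value is ≤ 17.
Taking 1 copy of 17 and 4 copies of 18 gives exactly 89, so 17 is attained.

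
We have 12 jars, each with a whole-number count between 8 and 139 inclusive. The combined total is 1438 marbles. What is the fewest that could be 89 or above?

Suppose at most 12 − j of them reach 89; then j values are ≤ 88 and the rest ≤ 139.
The total is then ≤ 88·j + 139·(12 − j) = 1668 − 51j. For this to be ≥ 1438 we need j ≤ 4, so at least 12 − 4 = 8 must reach 89.
Exactly 8 works: 8 values at 139 and 4 at 88 total 1464; lower one of the high values by 26 (still ≥ 89) to hit 1438.

8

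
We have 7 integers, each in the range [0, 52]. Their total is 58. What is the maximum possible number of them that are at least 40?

Suppose k of them are at least 40. Those contribute at least 40 each and the other 7 − k at least 0 each.
So the total is at least 40k + 0(7 − k) = 0 + 40k. This must be ≤ 58, giving k ≤ 1.
k = 1 is achieved by 1 value at 40 and 6 at 0, total 40; add 18 to one value (staying below 40) to reach 58.

1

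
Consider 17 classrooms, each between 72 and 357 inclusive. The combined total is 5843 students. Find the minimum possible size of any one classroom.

131

Minimizing one value means maximizing the remaining 16.
The other 16 contribute at most 16 × 357 = 5712, leaving at least 5843 − 5712 = 131.
Since 131 ≥ 72, this is achievable: one at 131 and 16 at 357.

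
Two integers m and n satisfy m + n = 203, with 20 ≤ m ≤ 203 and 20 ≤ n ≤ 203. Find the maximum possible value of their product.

10302

With m + n fixed, mn peaks when the two are closest together.
Taking m = 101 and n = 102 (both in [20, 203]) gives mn = 10302.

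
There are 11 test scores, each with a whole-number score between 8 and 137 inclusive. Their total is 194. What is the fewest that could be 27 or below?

6

Let j be the number exceeding 27. Then the total is ≥ 28·j + 8·(11 − j) = 88 + 20j.
So 20j ≤ 106 and j ≤ 5; hence at least 11 − 5 = 6 are ≤ 27.
Exactly 6 works: 6 values at 8 and 5 at 28 total 188; raise one of the low values by 6 (still ≤ 27) to hit 194.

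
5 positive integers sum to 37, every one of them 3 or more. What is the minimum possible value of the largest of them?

8

The 5 values sum to 37, so their maximum is at least ⌈37/5⌉ = 8.
Taking 3 copies of 7 and 2 copies of 8 gives exactly 37, so 8 is attained.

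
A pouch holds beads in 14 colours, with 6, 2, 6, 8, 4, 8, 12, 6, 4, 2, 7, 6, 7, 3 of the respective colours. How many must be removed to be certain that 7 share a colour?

In the worst case you take as many as possible of each colour without reaching 7: 6 + 2 + 6 + 6 + 4 + 6 + 6 + 6 + 4 + 2 + 6 + 6 + 6 + 3 = 69.
The next one must give 7 of some colour, so 69 + 1 = 70.

70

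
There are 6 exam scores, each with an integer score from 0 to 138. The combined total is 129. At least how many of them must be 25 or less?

Let j be the number exceeding 25. Then the total is ≥ 26·j + 0·(6 − j) = 0 + 26j.
So 26j ≤ 129 and j ≤ 4; hence at least 6 − 4 = 2 are ≤ 25.
Exactly 2 works: 2 values at 0 and 4 at 26 total 104; raise one of the low values by 25 (still ≤ 25) to hit 129.

2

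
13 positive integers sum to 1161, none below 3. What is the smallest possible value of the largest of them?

90

The average is 1161/13 > 89, so not all 13 can be 89 or less; the largest is ≥ 90.
Taking 9 copies of 89 and 4 copies of 90 gives exactly 1161, so 90 is attained.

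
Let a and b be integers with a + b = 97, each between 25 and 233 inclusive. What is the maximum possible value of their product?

2352

With a + b fixed, ab peaks when the two are closest together.
Taking a = 48 and b = 49 (both in [25, 233]) gives ab = 2352.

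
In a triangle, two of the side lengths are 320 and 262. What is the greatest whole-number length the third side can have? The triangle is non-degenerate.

The third side must be less than 320 + 262 = 582.
The largest integer below 582 is 581.

581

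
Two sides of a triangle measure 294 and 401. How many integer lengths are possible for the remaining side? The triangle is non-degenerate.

The triangle inequality gives |294 − 401| < c < 294 + 401, i.e. 107 < c < 695.
So c can be any integer from 108 to 694: 587 values.

587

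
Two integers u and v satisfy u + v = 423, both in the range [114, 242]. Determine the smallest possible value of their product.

Since u + v is fixed, pushing one of them to its bound minimizes the product.
At the endpoint u = 181, v = 423 − 181 = 242, so uv = 181 × 242 = 43802.

43802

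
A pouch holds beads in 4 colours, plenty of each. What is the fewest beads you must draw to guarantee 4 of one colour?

In the worst case you draw 3 of each of the 4 colours: 4 × 3 = 12.
One more forces 4 of some colour, so 12 + 1 = 13.

13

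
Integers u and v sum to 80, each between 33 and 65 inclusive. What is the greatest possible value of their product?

1600

uv = u(80 − u) is maximized when u is as near 80/2 as the bounds allow.
Taking u = 40 and v = 40 (both in [33, 65]) gives uv = 1600.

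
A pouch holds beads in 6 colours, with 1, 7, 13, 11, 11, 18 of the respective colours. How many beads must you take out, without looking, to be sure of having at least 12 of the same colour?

53

In the worst case you take as many as possible of each colour without reaching 12: 1 + 7 + 11 + 11 + 11 + 11 = 52.
The next one must give 12 of some colour, so 52 + 1 = 53.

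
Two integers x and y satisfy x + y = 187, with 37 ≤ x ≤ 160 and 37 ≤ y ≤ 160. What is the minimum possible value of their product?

5550

For a fixed sum, xy is smallest when x and y are as far apart as possible.
The extreme feasible split is x = 37, y = 150, giving xy = 5550.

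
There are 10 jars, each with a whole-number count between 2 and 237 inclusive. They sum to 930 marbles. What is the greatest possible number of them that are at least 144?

6

If k of the values are ≥ 144, the total is ≥ 144k + 2(10 − k).
Setting 144k + 2(10 − k) ≤ 930 gives 142k ≤ 910, so k ≤ 6.
k = 6 is achieved by 6 values at 144 and 4 at 2, total 872; add 58 to one value (staying below 144) to reach 930.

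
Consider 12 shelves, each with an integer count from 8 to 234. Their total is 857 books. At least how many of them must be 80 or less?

Each value above 80 is at least 81, contributing at least 81 − 8 = 73 above the floor 8.
The sum exceeds the floor total 96 by 761, so at most ⌊761/73⌋ = 10 exceed 80, and at least 2 are ≤ 80.
Exactly 2 works: 2 values at 8 and 10 at 81 total 826; raise one of the low values by 31 (still ≤ 80) to hit 857.

2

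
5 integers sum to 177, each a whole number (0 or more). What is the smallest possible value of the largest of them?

The average is 177/5 > 35, so not all 5 can be 35 or less; the largest is ≥ 36.
Equality holds with 2 values of 36 and 3 values of 35.

36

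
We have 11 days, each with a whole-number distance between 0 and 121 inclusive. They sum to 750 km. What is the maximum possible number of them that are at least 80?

With k values at 80 or above and the rest at least 0, the sum is at least 0 + 80k.
Since the sum is 750, we need 80k ≤ 750, i.e. k ≤ 9.
k = 9 is achieved by 9 values at 80 and 2 at 0, total 720; add 30 to one value (staying below 80) to reach 750.

9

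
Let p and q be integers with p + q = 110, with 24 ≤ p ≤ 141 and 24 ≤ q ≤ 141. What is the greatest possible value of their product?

pq = p(110 − p) is maximized when p is as near 110/2 as the bounds allow.
Taking p = 55 and q = 55 (both in [24, 141]) gives pq = 3025.

3025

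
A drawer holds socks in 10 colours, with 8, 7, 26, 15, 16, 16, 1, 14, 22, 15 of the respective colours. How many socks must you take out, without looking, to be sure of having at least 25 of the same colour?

139

In the worst case you take as many as possible of each colour without reaching 25: 8 + 7 + 24 + 15 + 16 + 16 + 1 + 14 + 22 + 15 = 138.
The next one must give 25 of some colour, so 138 + 1 = 139.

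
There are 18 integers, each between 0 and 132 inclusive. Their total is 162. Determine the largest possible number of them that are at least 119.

With k values at 119 or above and the rest at least 0, the sum is at least 0 + 119k.
Since the sum is 162, we need 119k ≤ 162, i.e. k ≤ 1.
k = 1 is achieved by 1 value at 119 and 17 at 0, total 119; add 43 to one value (staying below 119) to reach 162.

1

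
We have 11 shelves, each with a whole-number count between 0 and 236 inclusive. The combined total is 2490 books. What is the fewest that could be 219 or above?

Each value short of 219 is at most 218, costing at least 236 − 218 = 18 against the maximum total of 2596.
We can afford to lose at most 2596 − 2490 = 106, so at most ⌊106/18⌋ = 5 fall short, and at least 6 are ≥ 219.
Exactly 6 works: 6 values at 236 and 5 at 218 total 2506; lower one of the high values by 16 (still ≥ 219) to hit 2490.

6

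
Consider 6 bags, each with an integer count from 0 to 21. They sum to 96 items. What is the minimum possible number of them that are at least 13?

3

Each value short of 13 is at most 12, costing at least 21 − 12 = 9 against the maximum total of 126.
We can afford to lose at most 126 − 96 = 30, so at most ⌊30/9⌋ = 3 fall short, and at least 3 are ≥ 13.
Exactly 3 works: 3 values at 21 and 3 at 12 total 99; lower one of the high values by 3 (still ≥ 13) to hit 96.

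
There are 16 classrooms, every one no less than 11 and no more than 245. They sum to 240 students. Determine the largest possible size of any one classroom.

To make one classroom as large as possible, make the other 15 as small as possible.
The other 15 contribute at least 15 × 11 = 165, leaving at most 240 − 165 = 75.
Since 75 ≤ 245, this is achievable: one at 75 and 15 at 11.

75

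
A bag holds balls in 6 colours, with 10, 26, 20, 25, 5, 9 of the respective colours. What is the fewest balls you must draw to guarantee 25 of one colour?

In the worst case you take as many as possible of each colour without reaching 25: 10 + 24 + 20 + 24 + 5 + 9 = 92.
The next one must give 25 of some colour, so 92 + 1 = 93.

93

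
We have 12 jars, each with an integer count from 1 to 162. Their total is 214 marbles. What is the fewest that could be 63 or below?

If only k of them are at most 63, the other 12 − k are at least 64, so the total is at least (12 − k)·64 + k·1.
This is ≤ 214, so (12 − k)·64 + 1k ≤ 214, which gives k ≥ 9.
Exactly 9 works: 9 values at 1 and 3 at 64 total 201; raise one of the low values by 13 (still ≤ 63) to hit 214.

9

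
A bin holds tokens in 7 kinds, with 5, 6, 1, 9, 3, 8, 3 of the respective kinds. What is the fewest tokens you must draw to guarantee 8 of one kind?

In the worst case you take as many as possible of each kind without reaching 8: 5 + 6 + 1 + 7 + 3 + 7 + 3 = 32.
The next one must give 8 of some kind, so 32 + 1 = 33.

33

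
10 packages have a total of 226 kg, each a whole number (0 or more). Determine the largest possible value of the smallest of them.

The 10 values sum to 226, so their minimum is at most ⌊226/10⌋ = 22.
Taking 4 copies of 22 and 6 copies of 23 gives exactly 226, so 22 is attained.

22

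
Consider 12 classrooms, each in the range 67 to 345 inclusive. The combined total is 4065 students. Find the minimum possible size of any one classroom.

Minimizing one value means maximizing the remaining 11.
The other 11 contribute at most 11 × 345 = 3795, leaving at least 4065 − 3795 = 270.
Since 270 ≥ 67, this is achievable: one at 270 and 11 at 345.

270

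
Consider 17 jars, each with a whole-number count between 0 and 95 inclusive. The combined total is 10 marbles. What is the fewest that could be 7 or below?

16

Each value above 7 is at least 8, contributing at least 8 − 0 = 8 above the floor 0.
The sum exceeds the floor total 0 by 10, so at most ⌊10/8⌋ = 1 exceed 7, and at least 16 are ≤ 7.
Exactly 16 works: 16 values at 0 and 1 at 8 total 8; raise one of the low values by 2 (still ≤ 7) to hit 10.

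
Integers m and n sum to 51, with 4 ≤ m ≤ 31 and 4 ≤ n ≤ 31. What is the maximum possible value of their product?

mn = m(51 − m) is maximized when m is as near 51/2 as the bounds allow.
Taking m = 25 and n = 26 (both in [4, 31]) gives mn = 650.

650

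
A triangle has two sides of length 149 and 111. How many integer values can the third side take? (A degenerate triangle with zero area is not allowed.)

The triangle inequality gives |149 − 111| < c < 149 + 111, i.e. 38 < c < 260.
So c can be any integer from 39 to 259: 221 values.

221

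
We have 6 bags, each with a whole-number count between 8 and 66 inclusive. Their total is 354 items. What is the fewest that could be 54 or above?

If only k of them are at least 54, the other 6 − k are at most 53, so the total is at most k·66 + (6 − k)·53.
This must reach 354, so k·66 + (6 − k)·53 ≥ 354, giving k ≥ 3.
Exactly 3 works: 3 values at 66 and 3 at 53 total 357; lower one of the high values by 3 (still ≥ 54) to hit 354.

3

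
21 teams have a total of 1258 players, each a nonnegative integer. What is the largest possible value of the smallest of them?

If every one of the 21 were at least 60, the total would be at least 21 × 60 = 1260 > 1258.
Equality holds with 2 values of 59 and 19 values of 60.

59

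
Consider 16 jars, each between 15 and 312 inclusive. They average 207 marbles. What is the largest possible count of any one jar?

312

To make one jar as large as possible, make the other 15 as small as possible.
The total is 16 × 207 = 3312.
The other 15 contribute at least 15 × 15 = 225, leaving at most 3312 − 225 = 3087.
But each jar is capped at 312, so the maximum is 312.
Achievable: one at 312 and the other 15 totalling 3000, which fits since 15 × 15 ≤ 3000 ≤ 15 × 312.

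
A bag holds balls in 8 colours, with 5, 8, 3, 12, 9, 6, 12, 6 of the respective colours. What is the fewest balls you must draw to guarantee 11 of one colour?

In the worst case you take as many as possible of each colour without reaching 11: 5 + 8 + 3 + 10 + 9 + 6 + 10 + 6 = 57.
The next one must give 11 of some colour, so 57 + 1 = 58.

58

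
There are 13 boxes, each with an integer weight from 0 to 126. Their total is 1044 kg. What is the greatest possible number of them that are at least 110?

9

Suppose k of them are at least 110. Those contribute at least 110 each and the other 13 − k at least 0 each.
So the total is at least 110k + 0(13 − k) = 0 + 110k. This must be ≤ 1044, giving k ≤ 9.
k = 9 is achieved by 9 values at 110 and 4 at 0, total 990; add 54 to one value (staying below 110) to reach 1044.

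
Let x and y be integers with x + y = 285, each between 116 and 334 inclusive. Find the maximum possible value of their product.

20306

With x + y fixed, xy peaks when the two are closest together.
Taking x = 142 and y = 143 (both in [116, 334]) gives xy = 20306.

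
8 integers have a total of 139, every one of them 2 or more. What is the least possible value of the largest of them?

Some value must be at least ⌈139/8⌉ = 18, since 8 × 17 = 136 < 139.
Achievable: 3 of them at 18 and 5 at 17 total 139.

18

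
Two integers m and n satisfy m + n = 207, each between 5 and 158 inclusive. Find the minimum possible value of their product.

Since m + n is fixed, pushing one of them to its bound minimizes the product.
At the endpoint m = 49, n = 207 − 49 = 158, so mn = 49 × 158 = 7742.

7742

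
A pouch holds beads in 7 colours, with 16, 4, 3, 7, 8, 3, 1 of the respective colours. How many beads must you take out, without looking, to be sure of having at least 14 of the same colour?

In the worst case you take as many as possible of each colour without reaching 14: 13 + 4 + 3 + 7 + 8 + 3 + 1 = 39.
The next one must give 14 of some colour, so 39 + 1 = 40.

40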